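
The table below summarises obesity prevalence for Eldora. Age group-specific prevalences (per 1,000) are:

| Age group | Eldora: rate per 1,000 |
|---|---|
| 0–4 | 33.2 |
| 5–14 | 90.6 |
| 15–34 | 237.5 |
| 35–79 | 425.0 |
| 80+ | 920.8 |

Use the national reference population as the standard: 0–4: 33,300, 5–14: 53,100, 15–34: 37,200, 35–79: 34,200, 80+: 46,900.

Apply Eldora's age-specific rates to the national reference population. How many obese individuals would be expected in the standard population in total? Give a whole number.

Expected obese individuals = Σ (standard pop × age-specific rate ÷ 1,000)
= 33,300×33.2/1,000 + 53,100×90.6/1,000 + 37,200×237.5/1,000 + 34,200×425.0/1,000 + 46,900×920.8/1,000
= 1105.56 + 4810.86 + 8835.00 + 14535.00 + 43185.52 = 72471.94.

72472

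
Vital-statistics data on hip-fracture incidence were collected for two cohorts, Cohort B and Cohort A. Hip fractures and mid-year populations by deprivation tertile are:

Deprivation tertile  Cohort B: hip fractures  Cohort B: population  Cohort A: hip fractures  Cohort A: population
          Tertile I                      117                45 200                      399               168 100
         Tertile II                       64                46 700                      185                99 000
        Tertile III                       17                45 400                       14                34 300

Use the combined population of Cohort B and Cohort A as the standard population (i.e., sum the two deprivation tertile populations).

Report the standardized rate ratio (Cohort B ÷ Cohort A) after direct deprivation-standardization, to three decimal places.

Deprivation-specific rates per 100 000 for Cohort B: 258.85, 137.04, 37.44.
For Cohort A: 237.36, 186.87, 40.82.
Combined standard total = 438 700; weights = 0.4862, 0.3321, 0.1817.
Cohort B: 0.4862×258.85 + 0.3321×137.04 + 0.1817×37.44 = 178.1728 per 100 000.
Cohort A: 0.4862×237.36 + 0.3321×186.87 + 0.1817×40.82 = 184.8836 per 100 000.
Ratio = 178.1728 ÷ 184.8836 = 0.96370.

0.964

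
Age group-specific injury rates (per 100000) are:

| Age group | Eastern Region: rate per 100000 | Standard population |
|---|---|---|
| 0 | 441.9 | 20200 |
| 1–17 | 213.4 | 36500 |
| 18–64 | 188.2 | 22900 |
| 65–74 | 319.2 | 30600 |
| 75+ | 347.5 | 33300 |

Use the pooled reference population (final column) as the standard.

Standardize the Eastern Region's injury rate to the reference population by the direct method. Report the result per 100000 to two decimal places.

295.22

Standard total = 143500; weights = 0.1408, 0.2544, 0.1596, 0.2132, 0.2321.
Standardized rate: 0.1408×441.9 + 0.2544×213.4 + 0.1596×188.2 + 0.2132×319.2 + 0.2321×347.5 = 295.2232 per 100000.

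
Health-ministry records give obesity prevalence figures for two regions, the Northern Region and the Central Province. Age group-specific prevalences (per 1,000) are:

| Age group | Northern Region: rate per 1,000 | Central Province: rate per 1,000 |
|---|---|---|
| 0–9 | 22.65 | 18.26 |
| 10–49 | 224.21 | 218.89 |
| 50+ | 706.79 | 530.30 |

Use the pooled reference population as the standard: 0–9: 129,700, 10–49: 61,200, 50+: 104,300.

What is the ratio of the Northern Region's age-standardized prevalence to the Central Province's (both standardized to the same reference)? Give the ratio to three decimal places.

1.272

Standard total = 295,200; weights = 0.4394, 0.2073, 0.3533.
The Northern Region: 0.4394×22.65 + 0.2073×224.21 + 0.3533×706.79 = 306.1570 per 1,000.
The Central Province: 0.4394×18.26 + 0.2073×218.89 + 0.3533×530.30 = 240.7679 per 1,000.
Ratio = 306.1570 ÷ 240.7679 = 1.27159.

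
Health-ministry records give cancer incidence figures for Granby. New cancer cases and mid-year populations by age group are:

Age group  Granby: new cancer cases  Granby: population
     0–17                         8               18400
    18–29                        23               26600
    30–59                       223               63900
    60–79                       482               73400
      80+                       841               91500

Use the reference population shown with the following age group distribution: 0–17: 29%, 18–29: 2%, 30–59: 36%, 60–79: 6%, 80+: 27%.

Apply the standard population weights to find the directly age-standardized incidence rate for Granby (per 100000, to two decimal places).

Age-specific rates per 100000 for Granby: 43.48, 86.47, 348.98, 656.68, 919.13.
Standard weights: 0.29, 0.02, 0.36, 0.06, 0.27.
Standardized rate: 0.2900×43.48 + 0.0200×86.47 + 0.3600×348.98 + 0.0600×656.68 + 0.2700×919.13 = 427.5363 per 100000.

427.54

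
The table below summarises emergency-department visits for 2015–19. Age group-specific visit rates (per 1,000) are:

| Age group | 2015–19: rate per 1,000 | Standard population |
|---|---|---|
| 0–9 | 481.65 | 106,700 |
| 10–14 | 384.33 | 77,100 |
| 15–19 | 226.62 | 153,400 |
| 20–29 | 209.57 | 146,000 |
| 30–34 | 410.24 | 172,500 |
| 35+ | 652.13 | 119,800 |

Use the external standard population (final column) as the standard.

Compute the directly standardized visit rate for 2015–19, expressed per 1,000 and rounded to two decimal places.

Standard total = 775,500; weights = 0.1376, 0.0994, 0.1978, 0.1883, 0.2224, 0.1545.
Standardized rate: 0.1376×481.65 + 0.0994×384.33 + 0.1978×226.62 + 0.1883×209.57 + 0.2224×410.24 + 0.1545×652.13 = 380.7559 per 1,000.

380.76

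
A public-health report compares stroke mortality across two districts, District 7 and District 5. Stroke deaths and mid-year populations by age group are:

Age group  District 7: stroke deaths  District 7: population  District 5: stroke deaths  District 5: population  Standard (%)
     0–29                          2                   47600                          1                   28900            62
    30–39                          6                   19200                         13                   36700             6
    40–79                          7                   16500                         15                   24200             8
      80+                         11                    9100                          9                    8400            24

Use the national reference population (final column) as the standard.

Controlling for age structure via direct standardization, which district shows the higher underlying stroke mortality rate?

District 7

Age-specific rates per 100000 for District 7: 4.20, 31.25, 42.42, 120.88.
For District 5: 3.46, 35.42, 61.98, 107.14.
Standard weights: 0.62, 0.06, 0.08, 0.24.
District 7: 0.6200×4.20 + 0.0600×31.25 + 0.0800×42.42 + 0.2400×120.88 = 36.8850 per 100000.
District 5: 0.6200×3.46 + 0.0600×35.42 + 0.0800×61.98 + 0.2400×107.14 = 34.9436 per 100000.
The crude rates (28.14 vs 38.70) would put District 5 higher, but that reflects its age composition; once standardized to a common age structure, District 7 has the higher underlying rate.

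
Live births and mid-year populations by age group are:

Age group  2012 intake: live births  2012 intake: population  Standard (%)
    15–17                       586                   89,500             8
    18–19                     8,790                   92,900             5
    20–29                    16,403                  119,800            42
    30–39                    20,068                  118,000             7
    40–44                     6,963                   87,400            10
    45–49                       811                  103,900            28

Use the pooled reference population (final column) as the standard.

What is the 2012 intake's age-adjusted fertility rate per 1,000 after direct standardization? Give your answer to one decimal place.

Age-specific rates per 1,000 for the 2012 intake: 6.547, 94.618, 136.920, 170.068, 79.668, 7.806.
Standard weights: 0.08, 0.05, 0.42, 0.07, 0.10, 0.28.
Standardized rate: 0.0800×6.547 + 0.0500×94.618 + 0.4200×136.920 + 0.0700×170.068 + 0.1000×79.668 + 0.2800×7.806 = 84.8182 per 1,000.

84.8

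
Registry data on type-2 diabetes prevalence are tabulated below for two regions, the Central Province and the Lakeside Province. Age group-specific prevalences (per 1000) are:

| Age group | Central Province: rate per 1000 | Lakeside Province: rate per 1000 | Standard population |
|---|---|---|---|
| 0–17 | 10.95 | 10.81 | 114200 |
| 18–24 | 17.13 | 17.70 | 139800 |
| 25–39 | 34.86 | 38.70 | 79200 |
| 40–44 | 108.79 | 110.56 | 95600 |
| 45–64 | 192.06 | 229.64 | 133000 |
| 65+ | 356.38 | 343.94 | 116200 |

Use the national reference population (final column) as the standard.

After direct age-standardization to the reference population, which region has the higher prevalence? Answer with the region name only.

Lakeside Province

Standard total = 678000; weights = 0.1684, 0.2062, 0.1168, 0.1410, 0.1962, 0.1714.
The Central Province: 0.1684×10.95 + 0.2062×17.13 + 0.1168×34.86 + 0.1410×108.79 + 0.1962×192.06 + 0.1714×356.38 = 123.5425 per 1000.
The Lakeside Province: 0.1684×10.81 + 0.2062×17.70 + 0.1168×38.70 + 0.1410×110.56 + 0.1962×229.64 + 0.1714×343.94 = 129.5745 per 1000.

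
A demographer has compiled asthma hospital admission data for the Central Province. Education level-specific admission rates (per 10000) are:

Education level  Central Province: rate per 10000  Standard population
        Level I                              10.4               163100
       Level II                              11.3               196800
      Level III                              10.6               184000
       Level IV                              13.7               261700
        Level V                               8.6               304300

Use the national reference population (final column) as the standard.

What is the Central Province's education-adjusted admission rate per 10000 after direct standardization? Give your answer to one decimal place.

Standard total = 1109900; weights = 0.1470, 0.1773, 0.1658, 0.2358, 0.2742.
Standardized rate: 0.1470×10.4 + 0.1773×11.3 + 0.1658×10.6 + 0.2358×13.7 + 0.2742×8.6 = 10.8773 per 10000.

10.9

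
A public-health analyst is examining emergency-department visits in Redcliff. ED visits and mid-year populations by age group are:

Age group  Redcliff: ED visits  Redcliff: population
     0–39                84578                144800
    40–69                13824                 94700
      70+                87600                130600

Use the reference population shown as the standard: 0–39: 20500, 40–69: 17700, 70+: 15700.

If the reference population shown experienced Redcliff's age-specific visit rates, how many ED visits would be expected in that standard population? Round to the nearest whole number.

Age-specific rates per 1000 for Redcliff: 584.102, 145.977, 670.750.
Expected ED visits = Σ (standard pop × age-specific rate ÷ 1000)
= 20500×584.102/1000 + 17700×145.977/1000 + 15700×670.750/1000
= 11974.10 + 2583.79 + 10530.78 = 25088.67.

25089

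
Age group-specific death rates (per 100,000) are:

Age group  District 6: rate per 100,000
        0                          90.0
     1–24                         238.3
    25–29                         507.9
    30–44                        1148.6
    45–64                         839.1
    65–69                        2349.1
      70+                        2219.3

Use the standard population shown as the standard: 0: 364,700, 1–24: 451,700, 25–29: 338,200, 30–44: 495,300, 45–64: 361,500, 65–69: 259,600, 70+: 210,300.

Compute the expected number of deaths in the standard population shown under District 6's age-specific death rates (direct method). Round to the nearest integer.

22610

Expected deaths = Σ (standard pop × age-specific rate ÷ 100,000)
= 364,700×90.0/100,000 + 451,700×238.3/100,000 + 338,200×507.9/100,000 + 495,300×1148.6/100,000 + 361,500×839.1/100,000 + 259,600×2349.1/100,000 + 210,300×2219.3/100,000
= 328.23 + 1076.40 + 1717.72 + 5689.02 + 3033.35 + 6098.26 + 4667.19 = 22610.16.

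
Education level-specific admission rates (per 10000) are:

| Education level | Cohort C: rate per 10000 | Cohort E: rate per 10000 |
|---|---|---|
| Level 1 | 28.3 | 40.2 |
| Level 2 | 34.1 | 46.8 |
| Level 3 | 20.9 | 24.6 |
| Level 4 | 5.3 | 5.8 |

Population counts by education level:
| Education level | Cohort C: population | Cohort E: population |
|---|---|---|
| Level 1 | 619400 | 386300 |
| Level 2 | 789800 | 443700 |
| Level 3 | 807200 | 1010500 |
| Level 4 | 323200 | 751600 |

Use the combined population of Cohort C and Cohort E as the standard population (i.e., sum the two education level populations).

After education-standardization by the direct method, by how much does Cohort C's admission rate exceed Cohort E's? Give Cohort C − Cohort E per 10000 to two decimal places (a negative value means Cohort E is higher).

-6.80

Combined standard total = 5131700; weights = 0.1960, 0.2404, 0.3542, 0.2094.
Cohort C: 0.1960×28.3 + 0.2404×34.1 + 0.3542×20.9 + 0.2094×5.3 = 22.2558 per 10000.
Cohort E: 0.1960×40.2 + 0.2404×46.8 + 0.3542×24.6 + 0.2094×5.8 = 29.0559 per 10000.
Difference = 22.2558 − 29.0559 = -6.8001.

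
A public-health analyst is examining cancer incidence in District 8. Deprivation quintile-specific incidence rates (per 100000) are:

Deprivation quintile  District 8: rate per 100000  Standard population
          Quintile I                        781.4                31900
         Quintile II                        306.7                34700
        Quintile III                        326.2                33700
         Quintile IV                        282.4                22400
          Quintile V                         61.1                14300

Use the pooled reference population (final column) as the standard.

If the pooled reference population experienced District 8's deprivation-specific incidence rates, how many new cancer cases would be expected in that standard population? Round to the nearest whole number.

Expected new cancer cases = Σ (standard pop × deprivation-specific rate ÷ 100000)
= 31900×781.4/100000 + 34700×306.7/100000 + 33700×326.2/100000 + 22400×282.4/100000 + 14300×61.1/100000
= 249.27 + 106.42 + 109.93 + 63.26 + 8.74 = 537.62.

538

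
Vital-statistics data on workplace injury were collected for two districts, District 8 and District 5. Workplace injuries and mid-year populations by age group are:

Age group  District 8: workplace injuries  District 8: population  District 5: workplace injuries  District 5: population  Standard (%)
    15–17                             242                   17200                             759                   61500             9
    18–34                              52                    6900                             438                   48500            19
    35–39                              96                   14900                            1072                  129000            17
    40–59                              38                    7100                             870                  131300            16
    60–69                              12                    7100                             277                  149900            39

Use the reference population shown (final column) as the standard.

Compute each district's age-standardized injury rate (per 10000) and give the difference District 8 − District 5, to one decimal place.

-7.1

Age-specific rates per 10000 for District 8: 140.70, 75.36, 64.43, 53.52, 16.90.
For District 5: 123.41, 90.31, 83.10, 66.26, 18.48.
Standard weights: 0.09, 0.19, 0.17, 0.16, 0.39.
District 8: 0.0900×140.70 + 0.1900×75.36 + 0.1700×64.43 + 0.1600×53.52 + 0.3900×16.90 = 53.0896 per 10000.
District 5: 0.0900×123.41 + 0.1900×90.31 + 0.1700×83.10 + 0.1600×66.26 + 0.3900×18.48 = 60.2017 per 10000.
Difference = 53.0896 − 60.2017 = -7.1121.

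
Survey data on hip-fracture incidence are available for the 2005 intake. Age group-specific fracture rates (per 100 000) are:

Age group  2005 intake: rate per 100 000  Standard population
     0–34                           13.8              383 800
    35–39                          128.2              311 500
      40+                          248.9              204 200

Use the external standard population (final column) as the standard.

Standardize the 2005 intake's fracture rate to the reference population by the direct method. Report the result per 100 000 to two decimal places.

106.79

Standard total = 899 500; weights = 0.4267, 0.3463, 0.2270.
Standardized rate: 0.4267×13.8 + 0.3463×128.2 + 0.2270×248.9 = 106.7883 per 100 000.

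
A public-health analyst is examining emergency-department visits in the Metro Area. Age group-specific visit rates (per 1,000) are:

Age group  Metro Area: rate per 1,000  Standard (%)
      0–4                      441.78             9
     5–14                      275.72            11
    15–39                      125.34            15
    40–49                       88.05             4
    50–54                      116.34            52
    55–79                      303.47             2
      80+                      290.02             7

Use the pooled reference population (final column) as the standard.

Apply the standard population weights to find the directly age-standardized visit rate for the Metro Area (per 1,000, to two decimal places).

Standard weights: 0.09, 0.11, 0.15, 0.04, 0.52, 0.02, 0.07.
Standardized rate: 0.0900×441.78 + 0.1100×275.72 + 0.1500×125.34 + 0.0400×88.05 + 0.5200×116.34 + 0.0200×303.47 + 0.0700×290.02 = 179.2800 per 1,000.

179.28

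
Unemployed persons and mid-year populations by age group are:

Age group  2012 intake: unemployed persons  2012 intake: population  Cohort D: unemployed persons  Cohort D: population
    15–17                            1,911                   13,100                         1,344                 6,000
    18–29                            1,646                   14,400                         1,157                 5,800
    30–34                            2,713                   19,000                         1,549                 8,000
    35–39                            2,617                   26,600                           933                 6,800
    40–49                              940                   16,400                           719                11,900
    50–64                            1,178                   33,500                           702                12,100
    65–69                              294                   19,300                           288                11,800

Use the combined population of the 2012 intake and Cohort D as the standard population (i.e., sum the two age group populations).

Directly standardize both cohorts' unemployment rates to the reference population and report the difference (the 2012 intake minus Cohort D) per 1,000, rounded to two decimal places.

-35.65

Age-specific rates per 1,000 for the 2012 intake: 145.878, 114.306, 142.789, 98.383, 57.317, 35.164, 15.233.
For Cohort D: 224.000, 199.483, 193.625, 137.206, 60.420, 58.017, 24.407.
Combined standard total = 204,700; weights = 0.0933, 0.0987, 0.1319, 0.1632, 0.1383, 0.2228, 0.1519.
The 2012 intake: 0.0933×145.878 + 0.0987×114.306 + 0.1319×142.789 + 0.1632×98.383 + 0.1383×57.317 + 0.2228×35.164 + 0.1519×15.233 = 77.8499 per 1,000.
Cohort D: 0.0933×224.000 + 0.0987×199.483 + 0.1319×193.625 + 0.1632×137.206 + 0.1383×60.420 + 0.2228×58.017 + 0.1519×24.407 = 113.4978 per 1,000.
Difference = 77.8499 − 113.4978 = -35.6479.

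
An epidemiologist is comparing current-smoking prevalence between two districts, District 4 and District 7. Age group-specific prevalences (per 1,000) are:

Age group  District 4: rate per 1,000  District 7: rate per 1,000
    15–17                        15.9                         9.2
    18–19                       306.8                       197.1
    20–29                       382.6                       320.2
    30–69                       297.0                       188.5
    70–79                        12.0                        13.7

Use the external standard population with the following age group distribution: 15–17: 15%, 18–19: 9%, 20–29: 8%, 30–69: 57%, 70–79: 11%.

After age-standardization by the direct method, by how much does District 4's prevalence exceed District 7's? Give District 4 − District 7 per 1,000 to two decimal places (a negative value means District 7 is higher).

Standard weights: 0.15, 0.09, 0.08, 0.57, 0.11.
District 4: 0.1500×15.9 + 0.0900×306.8 + 0.0800×382.6 + 0.5700×297.0 + 0.1100×12.0 = 231.2150 per 1,000.
District 7: 0.1500×9.2 + 0.0900×197.1 + 0.0800×320.2 + 0.5700×188.5 + 0.1100×13.7 = 153.6870 per 1,000.
Difference = 231.2150 − 153.6870 = 77.5280.

77.53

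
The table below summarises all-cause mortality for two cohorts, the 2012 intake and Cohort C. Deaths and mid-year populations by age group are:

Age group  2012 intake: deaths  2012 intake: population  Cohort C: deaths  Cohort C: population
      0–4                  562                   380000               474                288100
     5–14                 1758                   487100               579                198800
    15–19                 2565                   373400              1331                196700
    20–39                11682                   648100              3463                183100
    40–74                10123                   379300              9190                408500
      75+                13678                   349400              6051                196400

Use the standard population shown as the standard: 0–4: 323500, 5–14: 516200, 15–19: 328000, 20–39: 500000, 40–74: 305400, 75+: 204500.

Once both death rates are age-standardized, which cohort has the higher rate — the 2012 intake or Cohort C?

Age-specific rates per 1000 for the 2012 intake: 1.479, 3.609, 6.869, 18.025, 26.689, 39.147.
For Cohort C: 1.645, 2.912, 6.767, 18.913, 22.497, 30.810.
Standard total = 2177600; weights = 0.1486, 0.2370, 0.1506, 0.2296, 0.1402, 0.0939.
The 2012 intake: 0.1486×1.479 + 0.2370×3.609 + 0.1506×6.869 + 0.2296×18.025 + 0.1402×26.689 + 0.0939×39.147 = 13.6680 per 1000.
Cohort C: 0.1486×1.645 + 0.2370×2.912 + 0.1506×6.767 + 0.2296×18.913 + 0.1402×22.497 + 0.0939×30.810 = 12.3452 per 1000.

2012 intake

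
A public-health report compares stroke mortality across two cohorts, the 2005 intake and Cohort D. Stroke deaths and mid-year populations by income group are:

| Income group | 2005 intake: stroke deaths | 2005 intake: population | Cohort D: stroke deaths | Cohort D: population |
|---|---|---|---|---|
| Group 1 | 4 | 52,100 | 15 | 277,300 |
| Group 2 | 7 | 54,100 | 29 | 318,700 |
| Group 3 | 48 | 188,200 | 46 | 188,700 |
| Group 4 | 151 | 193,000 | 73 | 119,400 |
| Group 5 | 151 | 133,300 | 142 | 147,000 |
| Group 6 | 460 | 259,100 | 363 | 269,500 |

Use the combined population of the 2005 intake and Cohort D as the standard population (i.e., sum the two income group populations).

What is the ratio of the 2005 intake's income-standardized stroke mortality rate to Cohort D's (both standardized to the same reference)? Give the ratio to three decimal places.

1.268

Income-specific rates per 100,000 for the 2005 intake: 7.68, 12.94, 25.50, 78.24, 113.28, 177.54.
For Cohort D: 5.41, 9.10, 24.38, 61.14, 96.60, 134.69.
Combined standard total = 2,200,400; weights = 0.1497, 0.1694, 0.1713, 0.1420, 0.1274, 0.2402.
The 2005 intake: 0.1497×7.68 + 0.1694×12.94 + 0.1713×25.50 + 0.1420×78.24 + 0.1274×113.28 + 0.2402×177.54 = 75.8977 per 100,000.
Cohort D: 0.1497×5.41 + 0.1694×9.10 + 0.1713×24.38 + 0.1420×61.14 + 0.1274×96.60 + 0.2402×134.69 = 59.8698 per 100,000.
Ratio = 75.8977 ÷ 59.8698 = 1.26771.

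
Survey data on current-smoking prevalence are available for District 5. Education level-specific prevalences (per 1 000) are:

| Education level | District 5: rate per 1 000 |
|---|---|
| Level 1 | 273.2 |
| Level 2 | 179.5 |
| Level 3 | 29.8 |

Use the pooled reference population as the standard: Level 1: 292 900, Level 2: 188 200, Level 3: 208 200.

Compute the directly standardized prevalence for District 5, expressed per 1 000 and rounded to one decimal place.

174.1

Standard total = 689 300; weights = 0.4249, 0.2730, 0.3020.
Standardized rate: 0.4249×273.2 + 0.2730×179.5 + 0.3020×29.8 = 174.0991 per 1 000.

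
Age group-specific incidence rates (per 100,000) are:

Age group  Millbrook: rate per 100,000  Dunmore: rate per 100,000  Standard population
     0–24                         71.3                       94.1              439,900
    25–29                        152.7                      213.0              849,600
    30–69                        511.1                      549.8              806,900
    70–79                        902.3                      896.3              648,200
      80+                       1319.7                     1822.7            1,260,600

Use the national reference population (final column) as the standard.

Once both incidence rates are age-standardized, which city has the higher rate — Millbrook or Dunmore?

Standard total = 4,005,200; weights = 0.1098, 0.2121, 0.2015, 0.1618, 0.3147.
Millbrook: 0.1098×71.3 + 0.2121×152.7 + 0.2015×511.1 + 0.1618×902.3 + 0.3147×1319.7 = 704.5816 per 100,000.
Dunmore: 0.1098×94.1 + 0.2121×213.0 + 0.2015×549.8 + 0.1618×896.3 + 0.3147×1822.7 = 885.0171 per 100,000.

Dunmore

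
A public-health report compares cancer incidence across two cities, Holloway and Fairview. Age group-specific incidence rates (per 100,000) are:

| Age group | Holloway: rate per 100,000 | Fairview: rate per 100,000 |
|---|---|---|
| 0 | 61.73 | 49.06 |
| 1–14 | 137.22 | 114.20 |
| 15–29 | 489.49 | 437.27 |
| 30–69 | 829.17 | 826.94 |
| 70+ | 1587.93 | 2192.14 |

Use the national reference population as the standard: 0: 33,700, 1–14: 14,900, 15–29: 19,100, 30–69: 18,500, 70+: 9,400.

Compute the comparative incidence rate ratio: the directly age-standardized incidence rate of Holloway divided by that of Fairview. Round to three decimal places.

Standard total = 95,600; weights = 0.3525, 0.1559, 0.1998, 0.1935, 0.0983.
Holloway: 0.3525×61.73 + 0.1559×137.22 + 0.1998×489.49 + 0.1935×829.17 + 0.0983×1587.93 = 457.5348 per 100,000.
Fairview: 0.3525×49.06 + 0.1559×114.20 + 0.1998×437.27 + 0.1935×826.94 + 0.0983×2192.14 = 498.0258 per 100,000.
Ratio = 457.5348 ÷ 498.0258 = 0.91870.

0.919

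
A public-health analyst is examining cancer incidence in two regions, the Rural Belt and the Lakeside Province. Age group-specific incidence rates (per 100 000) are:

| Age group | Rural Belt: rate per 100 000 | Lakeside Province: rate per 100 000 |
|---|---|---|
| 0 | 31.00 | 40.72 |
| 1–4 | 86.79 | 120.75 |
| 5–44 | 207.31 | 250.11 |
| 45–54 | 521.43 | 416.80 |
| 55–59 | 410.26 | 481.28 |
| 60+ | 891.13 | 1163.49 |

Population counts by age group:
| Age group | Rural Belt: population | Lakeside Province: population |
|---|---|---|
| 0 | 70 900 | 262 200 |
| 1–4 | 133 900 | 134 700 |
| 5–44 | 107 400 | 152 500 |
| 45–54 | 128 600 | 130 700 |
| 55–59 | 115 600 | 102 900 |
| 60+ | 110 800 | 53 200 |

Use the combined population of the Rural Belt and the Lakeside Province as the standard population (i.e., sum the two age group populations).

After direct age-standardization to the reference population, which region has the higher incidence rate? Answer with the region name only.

Lakeside Province

Combined standard total = 1 503 400; weights = 0.2216, 0.1787, 0.1729, 0.1725, 0.1453, 0.1091.
The Rural Belt: 0.2216×31.00 + 0.1787×86.79 + 0.1729×207.31 + 0.1725×521.43 + 0.1453×410.26 + 0.1091×891.13 = 304.9832 per 100 000.
The Lakeside Province: 0.2216×40.72 + 0.1787×120.75 + 0.1729×250.11 + 0.1725×416.80 + 0.1453×481.28 + 0.1091×1163.49 = 342.5896 per 100 000.
The crude rates (373.66 vs 276.23) would put the Rural Belt higher, but that reflects its age composition; once standardized to a common age structure, the Lakeside Province has the higher underlying rate.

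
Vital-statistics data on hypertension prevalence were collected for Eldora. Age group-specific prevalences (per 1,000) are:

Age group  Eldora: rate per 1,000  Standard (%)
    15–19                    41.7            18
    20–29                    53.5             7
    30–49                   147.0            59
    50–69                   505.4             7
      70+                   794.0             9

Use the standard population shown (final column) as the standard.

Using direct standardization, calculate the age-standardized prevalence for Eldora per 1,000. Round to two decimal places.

204.82

Standard weights: 0.18, 0.07, 0.59, 0.07, 0.09.
Standardized rate: 0.1800×41.7 + 0.0700×53.5 + 0.5900×147.0 + 0.0700×505.4 + 0.0900×794.0 = 204.8190 per 1,000.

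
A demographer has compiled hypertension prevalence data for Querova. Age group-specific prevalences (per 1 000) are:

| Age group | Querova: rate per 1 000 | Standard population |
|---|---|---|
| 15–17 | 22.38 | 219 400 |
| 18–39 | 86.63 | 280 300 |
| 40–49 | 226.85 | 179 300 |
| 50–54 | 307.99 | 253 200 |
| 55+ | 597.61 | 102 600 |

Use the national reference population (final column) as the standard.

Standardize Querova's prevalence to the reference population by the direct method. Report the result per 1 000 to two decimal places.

Standard total = 1 034 800; weights = 0.2120, 0.2709, 0.1733, 0.2447, 0.0991.
Standardized rate: 0.2120×22.38 + 0.2709×86.63 + 0.1733×226.85 + 0.2447×307.99 + 0.0991×597.61 = 202.1305 per 1 000.

202.13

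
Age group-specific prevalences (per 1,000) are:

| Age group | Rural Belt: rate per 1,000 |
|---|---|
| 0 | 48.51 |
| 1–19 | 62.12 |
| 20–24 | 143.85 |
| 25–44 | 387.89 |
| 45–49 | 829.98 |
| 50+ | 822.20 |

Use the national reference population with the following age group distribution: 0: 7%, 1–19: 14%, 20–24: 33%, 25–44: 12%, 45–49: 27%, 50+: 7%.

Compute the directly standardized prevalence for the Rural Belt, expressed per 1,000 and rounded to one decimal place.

387.8

Standard weights: 0.07, 0.14, 0.33, 0.12, 0.27, 0.07.
Standardized rate: 0.0700×48.51 + 0.1400×62.12 + 0.3300×143.85 + 0.1200×387.89 + 0.2700×829.98 + 0.0700×822.20 = 387.7584 per 1,000.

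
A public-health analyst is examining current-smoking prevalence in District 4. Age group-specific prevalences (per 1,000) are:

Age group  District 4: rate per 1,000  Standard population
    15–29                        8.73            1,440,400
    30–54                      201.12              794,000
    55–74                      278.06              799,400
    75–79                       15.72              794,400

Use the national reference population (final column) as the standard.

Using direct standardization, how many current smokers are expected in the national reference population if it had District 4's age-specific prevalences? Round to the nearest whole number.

407033

Expected current smokers = Σ (standard pop × age-specific rate ÷ 1,000)
= 1,440,400×8.73/1,000 + 794,000×201.12/1,000 + 799,400×278.06/1,000 + 794,400×15.72/1,000
= 12574.69 + 159689.28 + 222281.16 + 12487.97 = 407033.10.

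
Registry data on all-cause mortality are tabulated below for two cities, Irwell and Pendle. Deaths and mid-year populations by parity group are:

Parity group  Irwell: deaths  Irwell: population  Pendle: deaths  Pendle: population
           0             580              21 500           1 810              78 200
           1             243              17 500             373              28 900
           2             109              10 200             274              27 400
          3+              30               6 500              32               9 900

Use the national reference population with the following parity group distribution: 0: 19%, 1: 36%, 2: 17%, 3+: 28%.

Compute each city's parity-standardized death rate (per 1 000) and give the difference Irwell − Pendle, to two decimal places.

1.58

Parity-specific rates per 1 000 for Irwell: 26.977, 13.886, 10.686, 4.615.
For Pendle: 23.146, 12.907, 10.000, 3.232.
Standard weights: 0.19, 0.36, 0.17, 0.28.
Irwell: 0.1900×26.977 + 0.3600×13.886 + 0.1700×10.686 + 0.2800×4.615 = 13.2334 per 1 000.
Pendle: 0.1900×23.146 + 0.3600×12.907 + 0.1700×10.000 + 0.2800×3.232 = 11.6491 per 1 000.
Difference = 13.2334 − 11.6491 = 1.5843.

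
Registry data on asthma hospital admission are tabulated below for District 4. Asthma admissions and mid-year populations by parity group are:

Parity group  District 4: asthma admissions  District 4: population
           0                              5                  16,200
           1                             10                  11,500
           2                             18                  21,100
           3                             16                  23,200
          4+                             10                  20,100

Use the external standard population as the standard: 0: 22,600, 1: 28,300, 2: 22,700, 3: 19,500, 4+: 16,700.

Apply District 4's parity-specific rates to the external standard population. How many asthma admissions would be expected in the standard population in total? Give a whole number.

Parity-specific rates per 10,000 for District 4: 3.09, 8.70, 8.53, 6.90, 4.98.
Expected asthma admissions = Σ (standard pop × parity-specific rate ÷ 10,000)
= 22,600×3.09/10,000 + 28,300×8.70/10,000 + 22,700×8.53/10,000 + 19,500×6.90/10,000 + 16,700×4.98/10,000
= 6.98 + 24.61 + 19.36 + 13.45 + 8.31 = 72.71.

73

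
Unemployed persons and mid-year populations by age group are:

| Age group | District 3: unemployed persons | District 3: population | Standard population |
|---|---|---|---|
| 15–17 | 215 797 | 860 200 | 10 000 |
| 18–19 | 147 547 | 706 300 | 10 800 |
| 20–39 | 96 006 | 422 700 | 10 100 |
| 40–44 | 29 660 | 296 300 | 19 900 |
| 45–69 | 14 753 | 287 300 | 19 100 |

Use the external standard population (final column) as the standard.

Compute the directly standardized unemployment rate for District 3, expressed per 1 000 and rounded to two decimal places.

143.51

Age-specific rates per 1 000 for District 3: 250.868, 208.901, 227.126, 100.101, 51.351.
Standard total = 69 900; weights = 0.1431, 0.1545, 0.1445, 0.2847, 0.2732.
Standardized rate: 0.1431×250.868 + 0.1545×208.901 + 0.1445×227.126 + 0.2847×100.101 + 0.2732×51.351 = 143.5135 per 1 000.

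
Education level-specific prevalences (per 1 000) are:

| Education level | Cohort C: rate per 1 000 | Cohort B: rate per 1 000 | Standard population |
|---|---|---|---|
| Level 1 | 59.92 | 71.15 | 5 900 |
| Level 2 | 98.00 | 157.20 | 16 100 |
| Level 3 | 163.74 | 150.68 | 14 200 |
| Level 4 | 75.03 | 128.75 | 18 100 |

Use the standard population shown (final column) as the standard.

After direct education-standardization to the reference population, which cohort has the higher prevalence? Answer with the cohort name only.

Standard total = 54 300; weights = 0.1087, 0.2965, 0.2615, 0.3333.
Cohort C: 0.1087×59.92 + 0.2965×98.00 + 0.2615×163.74 + 0.3333×75.03 = 103.3974 per 1 000.
Cohort B: 0.1087×71.15 + 0.2965×157.20 + 0.2615×150.68 + 0.3333×128.75 = 136.6618 per 1 000.

Cohort B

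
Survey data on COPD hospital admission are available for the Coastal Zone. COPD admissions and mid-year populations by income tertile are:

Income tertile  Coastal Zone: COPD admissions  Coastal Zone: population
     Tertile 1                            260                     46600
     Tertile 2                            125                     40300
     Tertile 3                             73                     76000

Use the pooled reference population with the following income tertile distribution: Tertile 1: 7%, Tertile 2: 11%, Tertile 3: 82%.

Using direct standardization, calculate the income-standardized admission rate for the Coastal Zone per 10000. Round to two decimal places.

15.19

Income-specific rates per 10000 for the Coastal Zone: 55.79, 31.02, 9.61.
Standard weights: 0.07, 0.11, 0.82.
Standardized rate: 0.0700×55.79 + 0.1100×31.02 + 0.8200×9.61 = 15.1938 per 10000.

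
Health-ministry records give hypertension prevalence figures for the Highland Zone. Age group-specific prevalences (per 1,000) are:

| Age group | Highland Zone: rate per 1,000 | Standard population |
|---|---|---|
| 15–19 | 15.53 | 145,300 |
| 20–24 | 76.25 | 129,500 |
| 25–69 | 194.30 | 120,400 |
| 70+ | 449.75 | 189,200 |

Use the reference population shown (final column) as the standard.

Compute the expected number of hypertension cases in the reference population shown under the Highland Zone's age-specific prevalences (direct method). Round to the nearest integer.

120617

Expected hypertension cases = Σ (standard pop × age-specific rate ÷ 1,000)
= 145,300×15.53/1,000 + 129,500×76.25/1,000 + 120,400×194.30/1,000 + 189,200×449.75/1,000
= 2256.51 + 9874.38 + 23393.72 + 85092.70 = 120617.30.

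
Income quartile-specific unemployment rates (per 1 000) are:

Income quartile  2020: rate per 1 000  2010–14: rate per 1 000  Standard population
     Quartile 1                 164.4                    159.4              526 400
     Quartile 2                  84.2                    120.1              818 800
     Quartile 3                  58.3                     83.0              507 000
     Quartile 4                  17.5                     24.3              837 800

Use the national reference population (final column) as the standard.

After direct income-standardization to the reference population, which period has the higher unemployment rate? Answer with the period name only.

2010–14

Standard total = 2 690 000; weights = 0.1957, 0.3044, 0.1885, 0.3114.
2020: 0.1957×164.4 + 0.3044×84.2 + 0.1885×58.3 + 0.3114×17.5 = 74.2389 per 1 000.
2010–14: 0.1957×159.4 + 0.3044×120.1 + 0.1885×83.0 + 0.3114×24.3 = 90.9612 per 1 000.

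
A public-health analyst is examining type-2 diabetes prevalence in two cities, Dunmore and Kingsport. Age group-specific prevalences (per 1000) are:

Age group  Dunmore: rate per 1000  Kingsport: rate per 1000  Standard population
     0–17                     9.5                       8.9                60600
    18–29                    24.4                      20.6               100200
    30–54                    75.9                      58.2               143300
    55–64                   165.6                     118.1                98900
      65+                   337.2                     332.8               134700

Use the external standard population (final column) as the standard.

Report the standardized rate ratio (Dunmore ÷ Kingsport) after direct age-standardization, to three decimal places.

Standard total = 537700; weights = 0.1127, 0.1863, 0.2665, 0.1839, 0.2505.
Dunmore: 0.1127×9.5 + 0.1863×24.4 + 0.2665×75.9 + 0.1839×165.6 + 0.2505×337.2 = 140.7769 per 1000.
Kingsport: 0.1127×8.9 + 0.1863×20.6 + 0.2665×58.2 + 0.1839×118.1 + 0.2505×332.8 = 125.4450 per 1000.
Ratio = 140.7769 ÷ 125.4450 = 1.12222.

1.122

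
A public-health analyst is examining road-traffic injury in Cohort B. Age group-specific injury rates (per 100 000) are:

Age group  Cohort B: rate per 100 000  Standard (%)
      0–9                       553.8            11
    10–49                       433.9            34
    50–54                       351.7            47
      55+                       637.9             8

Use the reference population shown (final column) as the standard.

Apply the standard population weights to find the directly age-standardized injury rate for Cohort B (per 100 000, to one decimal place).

Standard weights: 0.11, 0.34, 0.47, 0.08.
Standardized rate: 0.1100×553.8 + 0.3400×433.9 + 0.4700×351.7 + 0.0800×637.9 = 424.7750 per 100 000.

424.8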